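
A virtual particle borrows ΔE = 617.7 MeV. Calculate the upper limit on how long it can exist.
5.328 × 10^-25 s

Using the energy-time uncertainty principle:
ΔEΔt ≥ ℏ/2

For a virtual particle borrowing energy ΔE, the maximum lifetime is:
Δt_max = ℏ/(2ΔE)

Converting energy:
ΔE = 617.7 MeV = 9.897e-11 J

Δt_max = (1.055e-34 J·s) / (2 × 9.897e-11 J)
Δt_max = 5.328e-25 s = 5.328 × 10^-25 s

Virtual particles with higher borrowed energy exist for shorter times.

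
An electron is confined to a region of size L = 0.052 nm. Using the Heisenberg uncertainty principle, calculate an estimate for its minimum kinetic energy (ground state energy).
3.523 eV

Using the uncertainty principle to estimate ground state energy:

1. The position uncertainty is approximately the confinement size:
   Δx ≈ L = 5.200e-11 m

2. From ΔxΔp ≥ ℏ/2, the minimum momentum uncertainty is:
   Δp ≈ ℏ/(2L) = 1.014e-24 kg·m/s

3. The kinetic energy is approximately:
   KE ≈ (Δp)²/(2m) = (1.014e-24)²/(2 × 9.109e-31 kg)
   KE ≈ 5.644e-19 J = 3.523 eV

This is an order-of-magnitude estimate of the ground state energy.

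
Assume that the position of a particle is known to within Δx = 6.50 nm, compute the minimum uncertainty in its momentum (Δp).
8.112 × 10^-27 kg·m/s

Using the Heisenberg uncertainty principle:
ΔxΔp ≥ ℏ/2

The minimum uncertainty in momentum is:
Δp_min = ℏ/(2Δx)
Δp_min = (1.055e-34 J·s) / (2 × 6.500e-09 m)
Δp_min = 8.112e-27 kg·m/s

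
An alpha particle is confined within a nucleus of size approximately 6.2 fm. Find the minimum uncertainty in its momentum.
8.505 × 10^-21 kg·m/s

Using the Heisenberg uncertainty principle:
ΔxΔp ≥ ℏ/2

With Δx ≈ L = 6.200e-15 m (the confinement size):
Δp_min = ℏ/(2Δx)
Δp_min = (1.055e-34 J·s) / (2 × 6.200e-15 m)
Δp_min = 8.505e-21 kg·m/s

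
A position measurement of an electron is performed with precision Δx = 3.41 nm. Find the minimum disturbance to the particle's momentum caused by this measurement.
1.546 × 10^-26 kg·m/s

The uncertainty principle implies that measuring position disturbs momentum:
ΔxΔp ≥ ℏ/2

When we measure position with precision Δx, we necessarily introduce a momentum uncertainty:
Δp ≥ ℏ/(2Δx)
Δp_min = (1.055e-34 J·s) / (2 × 3.410e-09 m)
Δp_min = 1.546e-26 kg·m/s

The more precisely we measure position, the greater the momentum disturbance.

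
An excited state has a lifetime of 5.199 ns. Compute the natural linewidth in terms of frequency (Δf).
15.306 MHz

Using the energy-time uncertainty principle and E = hf:
ΔEΔt ≥ ℏ/2
hΔf·Δt ≥ ℏ/2

The minimum frequency uncertainty is:
Δf = ℏ/(2hτ) = 1/(4πτ)
Δf = 1/(4π × 5.199e-09 s)
Δf = 1.531e+07 Hz = 15.306 MHz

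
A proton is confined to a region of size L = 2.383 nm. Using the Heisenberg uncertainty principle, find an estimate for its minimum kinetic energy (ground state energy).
913.495 neV

Using the uncertainty principle to estimate ground state energy:

1. The position uncertainty is approximately the confinement size:
   Δx ≈ L = 2.383e-09 m

2. From ΔxΔp ≥ ℏ/2, the minimum momentum uncertainty is:
   Δp ≈ ℏ/(2L) = 2.213e-26 kg·m/s

3. The kinetic energy is approximately:
   KE ≈ (Δp)²/(2m) = (2.213e-26)²/(2 × 1.673e-27 kg)
   KE ≈ 1.464e-25 J = 913.495 neV

This is an order-of-magnitude estimate of the ground state energy.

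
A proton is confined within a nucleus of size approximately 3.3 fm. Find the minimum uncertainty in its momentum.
1.598 × 10^-20 kg·m/s

Using the Heisenberg uncertainty principle:
ΔxΔp ≥ ℏ/2

With Δx ≈ L = 3.300e-15 m (the confinement size):
Δp_min = ℏ/(2Δx)
Δp_min = (1.055e-34 J·s) / (2 × 3.300e-15 m)
Δp_min = 1.598e-20 kg·m/s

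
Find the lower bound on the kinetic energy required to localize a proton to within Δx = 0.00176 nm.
1.675 eV

Localizing a particle requires giving it sufficient momentum uncertainty:

1. From uncertainty principle: Δp ≥ ℏ/(2Δx)
   Δp_min = (1.055e-34 J·s) / (2 × 1.760e-12 m)
   Δp_min = 2.996e-23 kg·m/s

2. This momentum uncertainty corresponds to kinetic energy:
   KE ≈ (Δp)²/(2m) = (2.996e-23)²/(2 × 1.673e-27 kg)
   KE = 2.683e-19 J = 1.675 eV

Tighter localization requires more energy.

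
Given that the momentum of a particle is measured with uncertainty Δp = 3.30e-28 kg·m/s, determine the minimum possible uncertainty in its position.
159.784 nm

Using the Heisenberg uncertainty principle:
ΔxΔp ≥ ℏ/2

The minimum uncertainty in position is:
Δx_min = ℏ/(2Δp)
Δx_min = (1.055e-34 J·s) / (2 × 3.300e-28 kg·m/s)
Δx_min = 1.598e-07 m = 159.784 nm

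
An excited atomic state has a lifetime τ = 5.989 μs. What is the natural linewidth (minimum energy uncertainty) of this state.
54.952 peV

Using the energy-time uncertainty principle:
ΔEΔt ≥ ℏ/2

The lifetime τ represents the time uncertainty Δt.
The natural linewidth (minimum energy uncertainty) is:

ΔE = ℏ/(2τ)
ΔE = (1.055e-34 J·s) / (2 × 5.989e-06 s)
ΔE = 8.804e-30 J = 54.952 peV

This natural linewidth limits the precision of spectroscopic measurements.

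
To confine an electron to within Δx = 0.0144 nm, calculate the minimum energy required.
45.934 eV

Localizing a particle requires giving it sufficient momentum uncertainty:

1. From uncertainty principle: Δp ≥ ℏ/(2Δx)
   Δp_min = (1.055e-34 J·s) / (2 × 1.440e-11 m)
   Δp_min = 3.662e-24 kg·m/s

2. This momentum uncertainty corresponds to kinetic energy:
   KE ≈ (Δp)²/(2m) = (3.662e-24)²/(2 × 9.109e-31 kg)
   KE = 7.360e-18 J = 45.934 eV

Tighter localization requires more energy.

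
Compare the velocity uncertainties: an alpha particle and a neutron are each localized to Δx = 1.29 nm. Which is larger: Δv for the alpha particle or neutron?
The neutron has the larger minimum velocity uncertainty, by a ratio of 4.0.

For both particles, Δp_min = ℏ/(2Δx) = 4.087e-26 kg·m/s (same for both).

The velocity uncertainty is Δv = Δp/m:
- alpha particle: Δv = 4.087e-26 / 6.645e-27 = 6.152e+00 m/s = 6.152 m/s
- neutron: Δv = 4.087e-26 / 1.675e-27 = 2.440e+01 m/s = 24.404 m/s

Ratio: 2.440e+01 / 6.152e+00 = 4.0

The lighter particle has larger velocity uncertainty because Δv ∝ 1/m.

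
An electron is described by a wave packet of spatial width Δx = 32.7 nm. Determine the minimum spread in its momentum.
1.612 × 10^-27 kg·m/s

For a wave packet, the spatial width Δx and momentum spread Δp are related by the uncertainty principle:
ΔxΔp ≥ ℏ/2

The minimum momentum spread is:
Δp_min = ℏ/(2Δx)
Δp_min = (1.055e-34 J·s) / (2 × 3.270e-08 m)
Δp_min = 1.612e-27 kg·m/s

A wave packet cannot have both a well-defined position and well-defined momentum.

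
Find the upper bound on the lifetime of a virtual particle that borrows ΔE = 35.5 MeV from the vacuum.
9.271 ys

Using the energy-time uncertainty principle:
ΔEΔt ≥ ℏ/2

For a virtual particle borrowing energy ΔE, the maximum lifetime is:
Δt_max = ℏ/(2ΔE)

Converting energy:
ΔE = 35.5 MeV = 5.688e-12 J

Δt_max = (1.055e-34 J·s) / (2 × 5.688e-12 J)
Δt_max = 9.271e-24 s = 9.271 ys

Virtual particles with higher borrowed energy exist for shorter times.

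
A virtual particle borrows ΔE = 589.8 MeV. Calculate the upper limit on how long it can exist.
5.580 × 10^-25 s

Using the energy-time uncertainty principle:
ΔEΔt ≥ ℏ/2

For a virtual particle borrowing energy ΔE, the maximum lifetime is:
Δt_max = ℏ/(2ΔE)

Converting energy:
ΔE = 589.8 MeV = 9.450e-11 J

Δt_max = (1.055e-34 J·s) / (2 × 9.450e-11 J)
Δt_max = 5.580e-25 s = 5.580 × 10^-25 s

Virtual particles with higher borrowed energy exist for shorter times.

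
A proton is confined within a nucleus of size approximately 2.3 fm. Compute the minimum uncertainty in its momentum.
2.293 × 10^-20 kg·m/s

Using the Heisenberg uncertainty principle:
ΔxΔp ≥ ℏ/2

With Δx ≈ L = 2.300e-15 m (the confinement size):
Δp_min = ℏ/(2Δx)
Δp_min = (1.055e-34 J·s) / (2 × 2.300e-15 m)
Δp_min = 2.293e-20 kg·m/s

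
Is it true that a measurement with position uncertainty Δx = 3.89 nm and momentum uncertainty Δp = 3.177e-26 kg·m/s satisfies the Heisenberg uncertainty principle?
Yes, it satisfies the uncertainty principle.

Calculate the product ΔxΔp:
ΔxΔp = (3.890e-09 m) × (3.177e-26 kg·m/s)
ΔxΔp = 1.236e-34 J·s

Compare to the minimum allowed value ℏ/2:
ℏ/2 = 5.273e-35 J·s

Since ΔxΔp = 1.236e-34 J·s ≥ 5.273e-35 J·s = ℏ/2,
the measurement satisfies the uncertainty principle.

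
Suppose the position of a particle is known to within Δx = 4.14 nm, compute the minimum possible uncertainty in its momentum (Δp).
1.274 × 10^-26 kg·m/s

Using the Heisenberg uncertainty principle:
ΔxΔp ≥ ℏ/2

The minimum uncertainty in momentum is:
Δp_min = ℏ/(2Δx)
Δp_min = (1.055e-34 J·s) / (2 × 4.140e-09 m)
Δp_min = 1.274e-26 kg·m/s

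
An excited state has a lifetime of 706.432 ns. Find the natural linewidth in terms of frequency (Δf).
112.647 kHz

Using the energy-time uncertainty principle and E = hf:
ΔEΔt ≥ ℏ/2
hΔf·Δt ≥ ℏ/2

The minimum frequency uncertainty is:
Δf = ℏ/(2hτ) = 1/(4πτ)
Δf = 1/(4π × 7.064e-07 s)
Δf = 1.126e+05 Hz = 112.647 kHz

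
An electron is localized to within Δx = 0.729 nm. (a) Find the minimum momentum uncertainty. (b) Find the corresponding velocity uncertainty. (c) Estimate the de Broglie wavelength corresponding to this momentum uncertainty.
(a) Δp_min = 7.233 × 10^-26 kg·m/s
(b) Δv_min = 79.402 km/s
(c) λ_dB = 9.161 nm

Step-by-step:

(a) From the uncertainty principle:
Δp_min = ℏ/(2Δx) = (1.055e-34 J·s)/(2 × 7.290e-10 m) = 7.233e-26 kg·m/s

(b) The velocity uncertainty:
Δv = Δp/m = (7.233e-26 kg·m/s)/(9.109e-31 kg) = 7.940e+04 m/s = 79.402 km/s

(c) The de Broglie wavelength for this momentum:
λ = h/p = (6.626e-34 J·s)/(7.233e-26 kg·m/s) = 9.161e-09 m = 9.161 nm

Note: The de Broglie wavelength is comparable to the localization size, as expected from wave-particle duality.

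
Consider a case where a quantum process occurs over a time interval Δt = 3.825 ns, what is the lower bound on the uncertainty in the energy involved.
86.041 neV

Using the energy-time uncertainty principle:
ΔEΔt ≥ ℏ/2

The minimum uncertainty in energy is:
ΔE_min = ℏ/(2Δt)
ΔE_min = (1.055e-34 J·s) / (2 × 3.825e-09 s)
ΔE_min = 1.379e-26 J = 86.041 neV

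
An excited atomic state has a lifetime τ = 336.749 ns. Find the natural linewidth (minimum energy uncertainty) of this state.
977.304 peV

Using the energy-time uncertainty principle:
ΔEΔt ≥ ℏ/2

The lifetime τ represents the time uncertainty Δt.
The natural linewidth (minimum energy uncertainty) is:

ΔE = ℏ/(2τ)
ΔE = (1.055e-34 J·s) / (2 × 3.367e-07 s)
ΔE = 1.566e-28 J = 977.304 peV

This natural linewidth limits the precision of spectroscopic measurements.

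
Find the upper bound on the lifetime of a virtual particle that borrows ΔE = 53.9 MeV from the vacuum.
6.106 ys

Using the energy-time uncertainty principle:
ΔEΔt ≥ ℏ/2

For a virtual particle borrowing energy ΔE, the maximum lifetime is:
Δt_max = ℏ/(2ΔE)

Converting energy:
ΔE = 53.9 MeV = 8.636e-12 J

Δt_max = (1.055e-34 J·s) / (2 × 8.636e-12 J)
Δt_max = 6.106e-24 s = 6.106 ys

Virtual particles with higher borrowed energy exist for shorter times.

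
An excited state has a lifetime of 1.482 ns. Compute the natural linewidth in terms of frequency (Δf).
53.696 MHz

Using the energy-time uncertainty principle and E = hf:
ΔEΔt ≥ ℏ/2
hΔf·Δt ≥ ℏ/2

The minimum frequency uncertainty is:
Δf = ℏ/(2hτ) = 1/(4πτ)
Δf = 1/(4π × 1.482e-09 s)
Δf = 5.370e+07 Hz = 53.696 MHz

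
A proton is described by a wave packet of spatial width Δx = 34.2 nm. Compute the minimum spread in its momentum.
1.542 × 10^-27 kg·m/s

For a wave packet, the spatial width Δx and momentum spread Δp are related by the uncertainty principle:
ΔxΔp ≥ ℏ/2

The minimum momentum spread is:
Δp_min = ℏ/(2Δx)
Δp_min = (1.055e-34 J·s) / (2 × 3.420e-08 m)
Δp_min = 1.542e-27 kg·m/s

A wave packet cannot have both a well-defined position and well-defined momentum.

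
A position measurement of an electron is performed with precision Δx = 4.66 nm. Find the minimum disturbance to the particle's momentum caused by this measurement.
1.132 × 10^-26 kg·m/s

The uncertainty principle implies that measuring position disturbs momentum:
ΔxΔp ≥ ℏ/2

When we measure position with precision Δx, we necessarily introduce a momentum uncertainty:
Δp ≥ ℏ/(2Δx)
Δp_min = (1.055e-34 J·s) / (2 × 4.660e-09 m)
Δp_min = 1.132e-26 kg·m/s

The more precisely we measure position, the greater the momentum disturbance.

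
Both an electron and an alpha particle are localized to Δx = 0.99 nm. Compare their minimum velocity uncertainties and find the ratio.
The electron has the larger minimum velocity uncertainty, by a ratio of 7294.3.

For both particles, Δp_min = ℏ/(2Δx) = 5.326e-26 kg·m/s (same for both).

The velocity uncertainty is Δv = Δp/m:
- electron: Δv = 5.326e-26 / 9.109e-31 = 5.847e+04 m/s = 58.469 km/s
- alpha particle: Δv = 5.326e-26 / 6.645e-27 = 8.016e+00 m/s = 8.016 m/s

Ratio: 5.847e+04 / 8.016e+00 = 7294.3

The lighter particle has larger velocity uncertainty because Δv ∝ 1/m.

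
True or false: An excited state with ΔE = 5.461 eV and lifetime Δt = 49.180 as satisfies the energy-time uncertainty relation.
No, it violates the uncertainty relation.

Calculate the product ΔEΔt:
ΔE = 5.461 eV = 8.749e-19 J
ΔEΔt = (8.749e-19 J) × (4.918e-17 s)
ΔEΔt = 4.303e-35 J·s

Compare to the minimum allowed value ℏ/2:
ℏ/2 = 5.273e-35 J·s

Since ΔEΔt = 4.303e-35 J·s < 5.273e-35 J·s = ℏ/2,
this violates the uncertainty relation.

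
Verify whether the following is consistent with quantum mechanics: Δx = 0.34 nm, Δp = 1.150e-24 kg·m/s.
Yes, it satisfies the uncertainty principle.

Calculate the product ΔxΔp:
ΔxΔp = (3.400e-10 m) × (1.150e-24 kg·m/s)
ΔxΔp = 3.910e-34 J·s

Compare to the minimum allowed value ℏ/2:
ℏ/2 = 5.273e-35 J·s

Since ΔxΔp = 3.910e-34 J·s ≥ 5.273e-35 J·s = ℏ/2,
the measurement satisfies the uncertainty principle.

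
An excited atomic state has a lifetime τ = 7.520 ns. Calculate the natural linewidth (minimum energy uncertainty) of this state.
43.764 neV

Using the energy-time uncertainty principle:
ΔEΔt ≥ ℏ/2

The lifetime τ represents the time uncertainty Δt.
The natural linewidth (minimum energy uncertainty) is:

ΔE = ℏ/(2τ)
ΔE = (1.055e-34 J·s) / (2 × 7.520e-09 s)
ΔE = 7.012e-27 J = 43.764 neV

This natural linewidth limits the precision of spectroscopic measurements.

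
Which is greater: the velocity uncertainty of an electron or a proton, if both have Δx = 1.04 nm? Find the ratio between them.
The electron has the larger minimum velocity uncertainty, by a ratio of 1836.2.

For both particles, Δp_min = ℏ/(2Δx) = 5.070e-26 kg·m/s (same for both).

The velocity uncertainty is Δv = Δp/m:
- electron: Δv = 5.070e-26 / 9.109e-31 = 5.566e+04 m/s = 55.658 km/s
- proton: Δv = 5.070e-26 / 1.673e-27 = 3.031e+01 m/s = 30.312 m/s

Ratio: 5.566e+04 / 3.031e+01 = 1836.2

The lighter particle has larger velocity uncertainty because Δv ∝ 1/m.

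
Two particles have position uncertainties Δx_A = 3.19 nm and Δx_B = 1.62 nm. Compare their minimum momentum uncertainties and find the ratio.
Particle B has the larger minimum momentum uncertainty, by a factor of 1.97.

For each particle, the minimum momentum uncertainty is Δp_min = ℏ/(2Δx):

Particle A: Δp_A = ℏ/(2×3.190e-09 m) = 1.653e-26 kg·m/s
Particle B: Δp_B = ℏ/(2×1.620e-09 m) = 3.255e-26 kg·m/s

Ratio: Δp_B/Δp_A = 1.97

Since Δp_min ∝ 1/Δx, the particle with smaller position uncertainty (B) has larger momentum uncertainty.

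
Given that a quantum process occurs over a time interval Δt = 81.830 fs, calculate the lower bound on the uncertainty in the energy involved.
4.022 meV

Using the energy-time uncertainty principle:
ΔEΔt ≥ ℏ/2

The minimum uncertainty in energy is:
ΔE_min = ℏ/(2Δt)
ΔE_min = (1.055e-34 J·s) / (2 × 8.183e-14 s)
ΔE_min = 6.444e-22 J = 4.022 meV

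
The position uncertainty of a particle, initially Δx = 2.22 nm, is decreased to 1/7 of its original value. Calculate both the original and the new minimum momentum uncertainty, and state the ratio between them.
Original Δp_min = 2.375 × 10^-26 kg·m/s; new Δp'_min = 1.663 × 10^-25 kg·m/s; ratio Δp'_min/Δp_min = 7.

From the uncertainty principle ΔxΔp ≥ ℏ/2, the minimum momentum uncertainty is Δp_min = ℏ/(2Δx).

Original (Δx = 2.22 nm = 2.220e-09 m):
Δp_min = (1.055e-34 J·s)/(2 × 2.220e-09 m) = 2.375e-26 kg·m/s

When Δx → (1/7)Δx:
Δp'_min = ℏ/(2 × (1/7)Δx) = 7 × ℏ/(2Δx) = 7 × Δp_min
Δp'_min = 7 × 2.375e-26 kg·m/s = 1.663e-25 kg·m/s

Since Δp_min ∝ 1/Δx, when Δx is decreased to 1/7 of its original value, Δp_min increases to 7 times its original value.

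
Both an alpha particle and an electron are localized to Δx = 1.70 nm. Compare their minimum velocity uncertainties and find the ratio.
The electron has the larger minimum velocity uncertainty, by a ratio of 7294.3.

For both particles, Δp_min = ℏ/(2Δx) = 3.102e-26 kg·m/s (same for both).

The velocity uncertainty is Δv = Δp/m:
- alpha particle: Δv = 3.102e-26 / 6.645e-27 = 4.668e+00 m/s = 4.668 m/s
- electron: Δv = 3.102e-26 / 9.109e-31 = 3.405e+04 m/s = 34.049 km/s

Ratio: 3.405e+04 / 4.668e+00 = 7294.3

The lighter particle has larger velocity uncertainty because Δv ∝ 1/m.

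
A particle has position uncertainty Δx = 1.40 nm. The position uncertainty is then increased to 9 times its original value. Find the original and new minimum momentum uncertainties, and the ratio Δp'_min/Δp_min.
Original Δp_min = 3.766 × 10^-26 kg·m/s; new Δp'_min = 4.185 × 10^-27 kg·m/s; ratio Δp'_min/Δp_min = 1/9.

From the uncertainty principle ΔxΔp ≥ ℏ/2, the minimum momentum uncertainty is Δp_min = ℏ/(2Δx).

Original (Δx = 1.40 nm = 1.400e-09 m):
Δp_min = (1.055e-34 J·s)/(2 × 1.400e-09 m) = 3.766e-26 kg·m/s

When Δx → 9Δx:
Δp'_min = ℏ/(2 × 9Δx) = (1/9) × ℏ/(2Δx) = (1/9) × Δp_min
Δp'_min = 1/9 × 3.766e-26 kg·m/s = 4.185e-27 kg·m/s

Since Δp_min ∝ 1/Δx, when Δx is increased to 9 times its original value, Δp_min decreases to 1/9 of its original value.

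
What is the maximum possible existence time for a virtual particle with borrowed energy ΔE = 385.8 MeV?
8.530 × 10^-25 s

Using the energy-time uncertainty principle:
ΔEΔt ≥ ℏ/2

For a virtual particle borrowing energy ΔE, the maximum lifetime is:
Δt_max = ℏ/(2ΔE)

Converting energy:
ΔE = 385.8 MeV = 6.181e-11 J

Δt_max = (1.055e-34 J·s) / (2 × 6.181e-11 J)
Δt_max = 8.530e-25 s = 8.530 × 10^-25 s

Virtual particles with higher borrowed energy exist for shorter times.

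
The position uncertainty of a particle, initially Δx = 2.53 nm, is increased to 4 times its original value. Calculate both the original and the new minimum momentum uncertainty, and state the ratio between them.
Original Δp_min = 2.084 × 10^-26 kg·m/s; new Δp'_min = 5.210 × 10^-27 kg·m/s; ratio Δp'_min/Δp_min = 1/4.

From the uncertainty principle ΔxΔp ≥ ℏ/2, the minimum momentum uncertainty is Δp_min = ℏ/(2Δx).

Original (Δx = 2.53 nm = 2.530e-09 m):
Δp_min = (1.055e-34 J·s)/(2 × 2.530e-09 m) = 2.084e-26 kg·m/s

When Δx → 4Δx:
Δp'_min = ℏ/(2 × 4Δx) = (1/4) × ℏ/(2Δx) = (1/4) × Δp_min
Δp'_min = 1/4 × 2.084e-26 kg·m/s = 5.210e-27 kg·m/s

Since Δp_min ∝ 1/Δx, when Δx is increased to 4 times its original value, Δp_min decreases to 1/4 of its original value.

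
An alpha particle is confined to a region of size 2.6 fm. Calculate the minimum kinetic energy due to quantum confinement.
193.167 keV

Using the uncertainty principle:

1. Position uncertainty: Δx ≈ 2.600e-15 m
2. Minimum momentum uncertainty: Δp = ℏ/(2Δx) = 2.028e-20 kg·m/s
3. Minimum kinetic energy:
   KE = (Δp)²/(2m) = (2.028e-20)²/(2 × 6.645e-27 kg)
   KE = 3.095e-14 J = 193.167 keV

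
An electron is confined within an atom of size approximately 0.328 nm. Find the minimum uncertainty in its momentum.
1.608 × 10^-25 kg·m/s

Using the Heisenberg uncertainty principle:
ΔxΔp ≥ ℏ/2

With Δx ≈ L = 3.280e-10 m (the confinement size):
Δp_min = ℏ/(2Δx)
Δp_min = (1.055e-34 J·s) / (2 × 3.280e-10 m)
Δp_min = 1.608e-25 kg·m/s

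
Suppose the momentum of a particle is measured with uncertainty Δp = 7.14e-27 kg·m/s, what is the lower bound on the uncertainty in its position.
7.385 nm

Using the Heisenberg uncertainty principle:
ΔxΔp ≥ ℏ/2

The minimum uncertainty in position is:
Δx_min = ℏ/(2Δp)
Δx_min = (1.055e-34 J·s) / (2 × 7.140e-27 kg·m/s)
Δx_min = 7.385e-09 m = 7.385 nm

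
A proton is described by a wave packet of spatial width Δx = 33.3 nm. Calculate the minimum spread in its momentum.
1.583 × 10^-27 kg·m/s

For a wave packet, the spatial width Δx and momentum spread Δp are related by the uncertainty principle:
ΔxΔp ≥ ℏ/2

The minimum momentum spread is:
Δp_min = ℏ/(2Δx)
Δp_min = (1.055e-34 J·s) / (2 × 3.330e-08 m)
Δp_min = 1.583e-27 kg·m/s

A wave packet cannot have both a well-defined position and well-defined momentum.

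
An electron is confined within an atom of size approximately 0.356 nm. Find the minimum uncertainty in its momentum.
1.481 × 10^-25 kg·m/s

Using the Heisenberg uncertainty principle:
ΔxΔp ≥ ℏ/2

With Δx ≈ L = 3.560e-10 m (the confinement size):
Δp_min = ℏ/(2Δx)
Δp_min = (1.055e-34 J·s) / (2 × 3.560e-10 m)
Δp_min = 1.481e-25 kg·m/s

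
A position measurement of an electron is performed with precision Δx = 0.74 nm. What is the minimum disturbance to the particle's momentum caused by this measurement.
7.125 × 10^-26 kg·m/s

The uncertainty principle implies that measuring position disturbs momentum:
ΔxΔp ≥ ℏ/2

When we measure position with precision Δx, we necessarily introduce a momentum uncertainty:
Δp ≥ ℏ/(2Δx)
Δp_min = (1.055e-34 J·s) / (2 × 7.400e-10 m)
Δp_min = 7.125e-26 kg·m/s

The more precisely we measure position, the greater the momentum disturbance.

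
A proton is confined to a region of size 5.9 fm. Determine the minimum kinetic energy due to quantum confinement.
149.022 keV

Using the uncertainty principle:

1. Position uncertainty: Δx ≈ 5.900e-15 m
2. Minimum momentum uncertainty: Δp = ℏ/(2Δx) = 8.937e-21 kg·m/s
3. Minimum kinetic energy:
   KE = (Δp)²/(2m) = (8.937e-21)²/(2 × 1.673e-27 kg)
   KE = 2.388e-14 J = 149.022 keV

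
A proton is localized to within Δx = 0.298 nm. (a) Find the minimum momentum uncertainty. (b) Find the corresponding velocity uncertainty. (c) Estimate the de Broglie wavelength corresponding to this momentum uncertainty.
(a) Δp_min = 1.769 × 10^-25 kg·m/s
(b) Δv_min = 105.787 m/s
(c) λ_dB = 3.745 nm

Step-by-step:

(a) From the uncertainty principle:
Δp_min = ℏ/(2Δx) = (1.055e-34 J·s)/(2 × 2.980e-10 m) = 1.769e-25 kg·m/s

(b) The velocity uncertainty:
Δv = Δp/m = (1.769e-25 kg·m/s)/(1.673e-27 kg) = 1.058e+02 m/s = 105.787 m/s

(c) The de Broglie wavelength for this momentum:
λ = h/p = (6.626e-34 J·s)/(1.769e-25 kg·m/s) = 3.745e-09 m = 3.745 nm

Note: The de Broglie wavelength is comparable to the localization size, as expected from wave-particle duality.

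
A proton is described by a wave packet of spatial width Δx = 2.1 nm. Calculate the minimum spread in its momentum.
2.511 × 10^-26 kg·m/s

For a wave packet, the spatial width Δx and momentum spread Δp are related by the uncertainty principle:
ΔxΔp ≥ ℏ/2

The minimum momentum spread is:
Δp_min = ℏ/(2Δx)
Δp_min = (1.055e-34 J·s) / (2 × 2.100e-09 m)
Δp_min = 2.511e-26 kg·m/s

A wave packet cannot have both a well-defined position and well-defined momentum.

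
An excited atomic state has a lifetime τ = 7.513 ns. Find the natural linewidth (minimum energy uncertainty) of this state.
43.805 neV

Using the energy-time uncertainty principle:
ΔEΔt ≥ ℏ/2

The lifetime τ represents the time uncertainty Δt.
The natural linewidth (minimum energy uncertainty) is:

ΔE = ℏ/(2τ)
ΔE = (1.055e-34 J·s) / (2 × 7.513e-09 s)
ΔE = 7.018e-27 J = 43.805 neV

This natural linewidth limits the precision of spectroscopic measurements.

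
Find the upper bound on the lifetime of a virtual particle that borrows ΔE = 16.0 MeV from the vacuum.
20.569 ys

Using the energy-time uncertainty principle:
ΔEΔt ≥ ℏ/2

For a virtual particle borrowing energy ΔE, the maximum lifetime is:
Δt_max = ℏ/(2ΔE)

Converting energy:
ΔE = 16.0 MeV = 2.563e-12 J

Δt_max = (1.055e-34 J·s) / (2 × 2.563e-12 J)
Δt_max = 2.057e-23 s = 20.569 ys

Virtual particles with higher borrowed energy exist for shorter times.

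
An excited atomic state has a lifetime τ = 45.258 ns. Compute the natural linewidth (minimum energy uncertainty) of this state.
7.272 neV

Using the energy-time uncertainty principle:
ΔEΔt ≥ ℏ/2

The lifetime τ represents the time uncertainty Δt.
The natural linewidth (minimum energy uncertainty) is:

ΔE = ℏ/(2τ)
ΔE = (1.055e-34 J·s) / (2 × 4.526e-08 s)
ΔE = 1.165e-27 J = 7.272 neV

This natural linewidth limits the precision of spectroscopic measurements.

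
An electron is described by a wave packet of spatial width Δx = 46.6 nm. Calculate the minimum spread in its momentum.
1.132 × 10^-27 kg·m/s

For a wave packet, the spatial width Δx and momentum spread Δp are related by the uncertainty principle:
ΔxΔp ≥ ℏ/2

The minimum momentum spread is:
Δp_min = ℏ/(2Δx)
Δp_min = (1.055e-34 J·s) / (2 × 4.660e-08 m)
Δp_min = 1.132e-27 kg·m/s

A wave packet cannot have both a well-defined position and well-defined momentum.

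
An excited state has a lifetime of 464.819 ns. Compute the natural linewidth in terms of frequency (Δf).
171.201 kHz

Using the energy-time uncertainty principle and E = hf:
ΔEΔt ≥ ℏ/2
hΔf·Δt ≥ ℏ/2

The minimum frequency uncertainty is:
Δf = ℏ/(2hτ) = 1/(4πτ)
Δf = 1/(4π × 4.648e-07 s)
Δf = 1.712e+05 Hz = 171.201 kHz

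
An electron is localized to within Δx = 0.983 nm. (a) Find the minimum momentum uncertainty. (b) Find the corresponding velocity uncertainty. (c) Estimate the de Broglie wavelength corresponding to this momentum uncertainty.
(a) Δp_min = 5.364 × 10^-26 kg·m/s
(b) Δv_min = 58.885 km/s
(c) λ_dB = 12.353 nm

Step-by-step:

(a) From the uncertainty principle:
Δp_min = ℏ/(2Δx) = (1.055e-34 J·s)/(2 × 9.830e-10 m) = 5.364e-26 kg·m/s

(b) The velocity uncertainty:
Δv = Δp/m = (5.364e-26 kg·m/s)/(9.109e-31 kg) = 5.888e+04 m/s = 58.885 km/s

(c) The de Broglie wavelength for this momentum:
λ = h/p = (6.626e-34 J·s)/(5.364e-26 kg·m/s) = 1.235e-08 m = 12.353 nm

Note: The de Broglie wavelength is comparable to the localization size, as expected from wave-particle duality.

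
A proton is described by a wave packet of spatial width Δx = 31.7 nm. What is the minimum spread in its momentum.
1.663 × 10^-27 kg·m/s

For a wave packet, the spatial width Δx and momentum spread Δp are related by the uncertainty principle:
ΔxΔp ≥ ℏ/2

The minimum momentum spread is:
Δp_min = ℏ/(2Δx)
Δp_min = (1.055e-34 J·s) / (2 × 3.170e-08 m)
Δp_min = 1.663e-27 kg·m/s

A wave packet cannot have both a well-defined position and well-defined momentum.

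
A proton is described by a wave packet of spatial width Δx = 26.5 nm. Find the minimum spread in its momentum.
1.990 × 10^-27 kg·m/s

For a wave packet, the spatial width Δx and momentum spread Δp are related by the uncertainty principle:
ΔxΔp ≥ ℏ/2

The minimum momentum spread is:
Δp_min = ℏ/(2Δx)
Δp_min = (1.055e-34 J·s) / (2 × 2.650e-08 m)
Δp_min = 1.990e-27 kg·m/s

A wave packet cannot have both a well-defined position and well-defined momentum.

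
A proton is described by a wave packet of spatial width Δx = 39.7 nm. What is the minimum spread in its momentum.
1.328 × 10^-27 kg·m/s

For a wave packet, the spatial width Δx and momentum spread Δp are related by the uncertainty principle:
ΔxΔp ≥ ℏ/2

The minimum momentum spread is:
Δp_min = ℏ/(2Δx)
Δp_min = (1.055e-34 J·s) / (2 × 3.970e-08 m)
Δp_min = 1.328e-27 kg·m/s

A wave packet cannot have both a well-defined position and well-defined momentum.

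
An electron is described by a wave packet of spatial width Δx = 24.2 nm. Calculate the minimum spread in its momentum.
2.179 × 10^-27 kg·m/s

For a wave packet, the spatial width Δx and momentum spread Δp are related by the uncertainty principle:
ΔxΔp ≥ ℏ/2

The minimum momentum spread is:
Δp_min = ℏ/(2Δx)
Δp_min = (1.055e-34 J·s) / (2 × 2.420e-08 m)
Δp_min = 2.179e-27 kg·m/s

A wave packet cannot have both a well-defined position and well-defined momentum.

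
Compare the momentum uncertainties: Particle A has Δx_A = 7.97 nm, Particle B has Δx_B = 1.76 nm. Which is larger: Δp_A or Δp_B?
Particle B has the larger minimum momentum uncertainty, by a factor of 4.53.

For each particle, the minimum momentum uncertainty is Δp_min = ℏ/(2Δx):

Particle A: Δp_A = ℏ/(2×7.970e-09 m) = 6.616e-27 kg·m/s
Particle B: Δp_B = ℏ/(2×1.760e-09 m) = 2.996e-26 kg·m/s

Ratio: Δp_B/Δp_A = 4.53

Since Δp_min ∝ 1/Δx, the particle with smaller position uncertainty (B) has larger momentum uncertainty.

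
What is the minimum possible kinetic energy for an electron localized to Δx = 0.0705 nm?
1.916 eV

Localizing a particle requires giving it sufficient momentum uncertainty:

1. From uncertainty principle: Δp ≥ ℏ/(2Δx)
   Δp_min = (1.055e-34 J·s) / (2 × 7.050e-11 m)
   Δp_min = 7.479e-25 kg·m/s

2. This momentum uncertainty corresponds to kinetic energy:
   KE ≈ (Δp)²/(2m) = (7.479e-25)²/(2 × 9.109e-31 kg)
   KE = 3.070e-19 J = 1.916 eV

Tighter localization requires more energy.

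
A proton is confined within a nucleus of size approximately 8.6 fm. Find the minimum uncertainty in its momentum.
6.131 × 10^-21 kg·m/s

Using the Heisenberg uncertainty principle:
ΔxΔp ≥ ℏ/2

With Δx ≈ L = 8.600e-15 m (the confinement size):
Δp_min = ℏ/(2Δx)
Δp_min = (1.055e-34 J·s) / (2 × 8.600e-15 m)
Δp_min = 6.131e-21 kg·m/s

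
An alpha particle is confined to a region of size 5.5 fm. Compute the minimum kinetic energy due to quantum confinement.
43.167 keV

Using the uncertainty principle:

1. Position uncertainty: Δx ≈ 5.500e-15 m
2. Minimum momentum uncertainty: Δp = ℏ/(2Δx) = 9.587e-21 kg·m/s
3. Minimum kinetic energy:
   KE = (Δp)²/(2m) = (9.587e-21)²/(2 × 6.645e-27 kg)
   KE = 6.916e-15 J = 43.167 keV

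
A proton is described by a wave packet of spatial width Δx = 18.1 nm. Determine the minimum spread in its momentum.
2.913 × 10^-27 kg·m/s

For a wave packet, the spatial width Δx and momentum spread Δp are related by the uncertainty principle:
ΔxΔp ≥ ℏ/2

The minimum momentum spread is:
Δp_min = ℏ/(2Δx)
Δp_min = (1.055e-34 J·s) / (2 × 1.810e-08 m)
Δp_min = 2.913e-27 kg·m/s

A wave packet cannot have both a well-defined position and well-defined momentum.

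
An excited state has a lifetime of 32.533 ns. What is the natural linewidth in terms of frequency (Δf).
2.446 MHz

Using the energy-time uncertainty principle and E = hf:
ΔEΔt ≥ ℏ/2
hΔf·Δt ≥ ℏ/2

The minimum frequency uncertainty is:
Δf = ℏ/(2hτ) = 1/(4πτ)
Δf = 1/(4π × 3.253e-08 s)
Δf = 2.446e+06 Hz = 2.446 MHz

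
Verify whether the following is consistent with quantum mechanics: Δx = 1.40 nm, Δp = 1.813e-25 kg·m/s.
Yes, it satisfies the uncertainty principle.

Calculate the product ΔxΔp:
ΔxΔp = (1.400e-09 m) × (1.813e-25 kg·m/s)
ΔxΔp = 2.538e-34 J·s

Compare to the minimum allowed value ℏ/2:
ℏ/2 = 5.273e-35 J·s

Since ΔxΔp = 2.538e-34 J·s ≥ 5.273e-35 J·s = ℏ/2,
the measurement satisfies the uncertainty principle.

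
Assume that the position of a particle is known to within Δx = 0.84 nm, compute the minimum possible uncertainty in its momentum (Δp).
6.277 × 10^-26 kg·m/s

Using the Heisenberg uncertainty principle:
ΔxΔp ≥ ℏ/2

The minimum uncertainty in momentum is:
Δp_min = ℏ/(2Δx)
Δp_min = (1.055e-34 J·s) / (2 × 8.400e-10 m)
Δp_min = 6.277e-26 kg·m/s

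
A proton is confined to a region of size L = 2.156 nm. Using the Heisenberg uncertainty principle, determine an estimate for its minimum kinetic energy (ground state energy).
1.116 μeV

Using the uncertainty principle to estimate ground state energy:

1. The position uncertainty is approximately the confinement size:
   Δx ≈ L = 2.156e-09 m

2. From ΔxΔp ≥ ℏ/2, the minimum momentum uncertainty is:
   Δp ≈ ℏ/(2L) = 2.446e-26 kg·m/s

3. The kinetic energy is approximately:
   KE ≈ (Δp)²/(2m) = (2.446e-26)²/(2 × 1.673e-27 kg)
   KE ≈ 1.788e-25 J = 1.116 μeV

This is an order-of-magnitude estimate of the ground state energy.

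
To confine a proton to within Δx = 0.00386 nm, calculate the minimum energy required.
348.161 meV

Localizing a particle requires giving it sufficient momentum uncertainty:

1. From uncertainty principle: Δp ≥ ℏ/(2Δx)
   Δp_min = (1.055e-34 J·s) / (2 × 3.860e-12 m)
   Δp_min = 1.366e-23 kg·m/s

2. This momentum uncertainty corresponds to kinetic energy:
   KE ≈ (Δp)²/(2m) = (1.366e-23)²/(2 × 1.673e-27 kg)
   KE = 5.578e-20 J = 348.161 meV

Tighter localization requires more energy.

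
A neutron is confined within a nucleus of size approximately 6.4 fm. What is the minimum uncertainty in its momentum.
8.239 × 10^-21 kg·m/s

Using the Heisenberg uncertainty principle:
ΔxΔp ≥ ℏ/2

With Δx ≈ L = 6.400e-15 m (the confinement size):
Δp_min = ℏ/(2Δx)
Δp_min = (1.055e-34 J·s) / (2 × 6.400e-15 m)
Δp_min = 8.239e-21 kg·m/s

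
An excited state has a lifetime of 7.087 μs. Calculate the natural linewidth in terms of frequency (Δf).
11.229 kHz

Using the energy-time uncertainty principle and E = hf:
ΔEΔt ≥ ℏ/2
hΔf·Δt ≥ ℏ/2

The minimum frequency uncertainty is:
Δf = ℏ/(2hτ) = 1/(4πτ)
Δf = 1/(4π × 7.087e-06 s)
Δf = 1.123e+04 Hz = 11.229 kHz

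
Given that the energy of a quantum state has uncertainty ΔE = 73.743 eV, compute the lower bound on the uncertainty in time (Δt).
4.463 as

Using the energy-time uncertainty principle:
ΔEΔt ≥ ℏ/2

The minimum uncertainty in time is:
Δt_min = ℏ/(2ΔE)
Δt_min = (1.055e-34 J·s) / (2 × 1.181e-17 J)
Δt_min = 4.463e-18 s = 4.463 as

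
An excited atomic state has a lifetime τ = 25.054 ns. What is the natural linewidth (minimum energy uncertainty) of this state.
13.136 neV

Using the energy-time uncertainty principle:
ΔEΔt ≥ ℏ/2

The lifetime τ represents the time uncertainty Δt.
The natural linewidth (minimum energy uncertainty) is:

ΔE = ℏ/(2τ)
ΔE = (1.055e-34 J·s) / (2 × 2.505e-08 s)
ΔE = 2.105e-27 J = 13.136 neV

This natural linewidth limits the precision of spectroscopic measurements.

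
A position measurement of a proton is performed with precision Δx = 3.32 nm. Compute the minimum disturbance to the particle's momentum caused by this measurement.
1.588 × 10^-26 kg·m/s

The uncertainty principle implies that measuring position disturbs momentum:
ΔxΔp ≥ ℏ/2

When we measure position with precision Δx, we necessarily introduce a momentum uncertainty:
Δp ≥ ℏ/(2Δx)
Δp_min = (1.055e-34 J·s) / (2 × 3.320e-09 m)
Δp_min = 1.588e-26 kg·m/s

The more precisely we measure position, the greater the momentum disturbance.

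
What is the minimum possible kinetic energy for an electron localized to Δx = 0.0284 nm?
11.809 eV

Localizing a particle requires giving it sufficient momentum uncertainty:

1. From uncertainty principle: Δp ≥ ℏ/(2Δx)
   Δp_min = (1.055e-34 J·s) / (2 × 2.840e-11 m)
   Δp_min = 1.857e-24 kg·m/s

2. This momentum uncertainty corresponds to kinetic energy:
   KE ≈ (Δp)²/(2m) = (1.857e-24)²/(2 × 9.109e-31 kg)
   KE = 1.892e-18 J = 11.809 eV

Tighter localization requires more energy.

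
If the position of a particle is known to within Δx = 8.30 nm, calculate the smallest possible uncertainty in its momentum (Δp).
6.353 × 10^-27 kg·m/s

Using the Heisenberg uncertainty principle:
ΔxΔp ≥ ℏ/2

The minimum uncertainty in momentum is:
Δp_min = ℏ/(2Δx)
Δp_min = (1.055e-34 J·s) / (2 × 8.300e-09 m)
Δp_min = 6.353e-27 kg·m/s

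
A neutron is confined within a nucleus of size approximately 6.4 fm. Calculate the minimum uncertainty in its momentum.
8.239 × 10^-21 kg·m/s

Using the Heisenberg uncertainty principle:
ΔxΔp ≥ ℏ/2

With Δx ≈ L = 6.400e-15 m (the confinement size):
Δp_min = ℏ/(2Δx)
Δp_min = (1.055e-34 J·s) / (2 × 6.400e-15 m)
Δp_min = 8.239e-21 kg·m/s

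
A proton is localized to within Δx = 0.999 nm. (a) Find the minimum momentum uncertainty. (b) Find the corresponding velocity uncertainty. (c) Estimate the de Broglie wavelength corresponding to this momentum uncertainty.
(a) Δp_min = 5.278 × 10^-26 kg·m/s
(b) Δv_min = 31.556 m/s
(c) λ_dB = 12.554 nm

Step-by-step:

(a) From the uncertainty principle:
Δp_min = ℏ/(2Δx) = (1.055e-34 J·s)/(2 × 9.990e-10 m) = 5.278e-26 kg·m/s

(b) The velocity uncertainty:
Δv = Δp/m = (5.278e-26 kg·m/s)/(1.673e-27 kg) = 3.156e+01 m/s = 31.556 m/s

(c) The de Broglie wavelength for this momentum:
λ = h/p = (6.626e-34 J·s)/(5.278e-26 kg·m/s) = 1.255e-08 m = 12.554 nm

Note: The de Broglie wavelength is comparable to the localization size, as expected from wave-particle duality.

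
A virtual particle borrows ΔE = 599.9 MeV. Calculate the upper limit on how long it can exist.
5.486 × 10^-25 s

Using the energy-time uncertainty principle:
ΔEΔt ≥ ℏ/2

For a virtual particle borrowing energy ΔE, the maximum lifetime is:
Δt_max = ℏ/(2ΔE)

Converting energy:
ΔE = 599.9 MeV = 9.611e-11 J

Δt_max = (1.055e-34 J·s) / (2 × 9.611e-11 J)
Δt_max = 5.486e-25 s = 5.486 × 10^-25 s

Virtual particles with higher borrowed energy exist for shorter times.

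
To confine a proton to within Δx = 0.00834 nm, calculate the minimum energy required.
74.580 meV

Localizing a particle requires giving it sufficient momentum uncertainty:

1. From uncertainty principle: Δp ≥ ℏ/(2Δx)
   Δp_min = (1.055e-34 J·s) / (2 × 8.340e-12 m)
   Δp_min = 6.322e-24 kg·m/s

2. This momentum uncertainty corresponds to kinetic energy:
   KE ≈ (Δp)²/(2m) = (6.322e-24)²/(2 × 1.673e-27 kg)
   KE = 1.195e-20 J = 74.580 meV

Tighter localization requires more energy.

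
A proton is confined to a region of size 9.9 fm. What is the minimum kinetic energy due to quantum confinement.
52.928 keV

Using the uncertainty principle:

1. Position uncertainty: Δx ≈ 9.900e-15 m
2. Minimum momentum uncertainty: Δp = ℏ/(2Δx) = 5.326e-21 kg·m/s
3. Minimum kinetic energy:
   KE = (Δp)²/(2m) = (5.326e-21)²/(2 × 1.673e-27 kg)
   KE = 8.480e-15 J = 52.928 keV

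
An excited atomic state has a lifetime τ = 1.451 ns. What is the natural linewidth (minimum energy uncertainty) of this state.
226.813 neV

Using the energy-time uncertainty principle:
ΔEΔt ≥ ℏ/2

The lifetime τ represents the time uncertainty Δt.
The natural linewidth (minimum energy uncertainty) is:

ΔE = ℏ/(2τ)
ΔE = (1.055e-34 J·s) / (2 × 1.451e-09 s)
ΔE = 3.634e-26 J = 226.813 neV

This natural linewidth limits the precision of spectroscopic measurements.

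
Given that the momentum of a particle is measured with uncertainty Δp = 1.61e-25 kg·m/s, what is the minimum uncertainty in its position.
327.507 pm

Using the Heisenberg uncertainty principle:
ΔxΔp ≥ ℏ/2

The minimum uncertainty in position is:
Δx_min = ℏ/(2Δp)
Δx_min = (1.055e-34 J·s) / (2 × 1.610e-25 kg·m/s)
Δx_min = 3.275e-10 m = 327.507 pm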